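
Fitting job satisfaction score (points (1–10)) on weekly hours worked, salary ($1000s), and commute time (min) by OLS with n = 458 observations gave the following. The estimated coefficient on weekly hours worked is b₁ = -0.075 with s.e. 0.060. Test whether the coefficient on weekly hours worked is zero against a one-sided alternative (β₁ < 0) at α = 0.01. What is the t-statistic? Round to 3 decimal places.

H₀: β₁ = 0 vs H₁: β₁ < 0.
t = (b₁ − β₁⁰)/SE = -0.075 / 0.060 = -1.250.
df = n − k − 1 = 458 − 3 − 1 = 454.
One-sided p ≈ 0.1060, which is ≥ 0.01, so fail to reject H₀.
The data do not give significant evidence that the true slope on weekly hours worked is negative, holding the other predictors fixed.

t = -1.250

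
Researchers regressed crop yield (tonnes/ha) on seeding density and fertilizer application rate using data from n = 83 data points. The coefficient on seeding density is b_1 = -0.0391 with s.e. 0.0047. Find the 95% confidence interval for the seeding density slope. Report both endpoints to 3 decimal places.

(-0.048, -0.030)

df = n − k − 1 = 83 − 2 − 1 = 80.
t* = t_{0.025, 80} = 1.990063.
Margin = t* × SE = 1.990063 × 0.0047 = 0.00935.
CI: -0.0391 ± 0.00935 → (-0.048, -0.030).
With 95% confidence, each one-unit increase in seeding density is associated with a change of between -0.048 and -0.030 tonnes/ha in crop yield, holding the other predictors fixed.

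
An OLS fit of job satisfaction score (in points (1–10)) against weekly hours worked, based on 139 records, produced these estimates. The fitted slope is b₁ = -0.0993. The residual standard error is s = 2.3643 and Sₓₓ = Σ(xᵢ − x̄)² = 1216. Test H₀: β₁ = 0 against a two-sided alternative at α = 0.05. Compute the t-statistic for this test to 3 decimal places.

SE(b₁) = s/√Sₓₓ = 2.3643/√1216 = 0.067801.
t = -0.0993 / 0.067801 = -1.465.
df = n − 2 = 137.
Two-sided p ≈ 0.1453, which is ≥ 0.05, so fail to reject H₀.
The data do not give significant evidence of an association between weekly hours worked and job satisfaction score.

t = -1.465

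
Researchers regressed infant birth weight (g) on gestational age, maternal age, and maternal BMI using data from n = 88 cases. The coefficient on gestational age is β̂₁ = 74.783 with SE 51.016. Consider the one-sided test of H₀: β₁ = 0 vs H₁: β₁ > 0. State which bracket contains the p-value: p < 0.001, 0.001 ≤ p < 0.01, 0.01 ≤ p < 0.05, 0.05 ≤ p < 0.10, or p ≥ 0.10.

0.05 ≤ p < 0.10

t = 74.783 / 51.016 = 1.466.
df = n − k − 1 = 88 − 3 − 1 = 84.
One-sided p = P(T_{84} > t) ≈ 0.0732.
So 0.05 ≤ p < 0.10.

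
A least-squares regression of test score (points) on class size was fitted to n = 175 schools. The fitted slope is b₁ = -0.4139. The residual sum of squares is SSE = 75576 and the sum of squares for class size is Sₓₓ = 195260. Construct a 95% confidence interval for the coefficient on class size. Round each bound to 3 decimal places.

MSE = SSE/(n − 2) = 75576/173 = 436.855.
SE(b₁) = √(MSE/Sₓₓ) = √(436.855/195260) = 0.0473001.
df = n − 2 = 173.
t* = t_{0.025, 173} = 1.973771.
Margin = t* × SE = 1.973771 × 0.0473001 = 0.09336.
CI: -0.4139 ± 0.09336 → (-0.507, -0.321).
With 95% confidence, each one-unit increase in class size is associated with a change of between -0.507 and -0.321 points in test score.

(-0.507, -0.321)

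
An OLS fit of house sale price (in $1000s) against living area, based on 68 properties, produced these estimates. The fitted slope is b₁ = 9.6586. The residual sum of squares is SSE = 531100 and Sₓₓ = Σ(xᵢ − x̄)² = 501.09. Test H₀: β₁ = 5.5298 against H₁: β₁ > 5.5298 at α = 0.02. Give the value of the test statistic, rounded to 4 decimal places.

t = 1.0303

MSE = SSE/(n − 2) = 531100/66 = 8046.97.
SE(b₁) = √(MSE/Sₓₓ) = √(8046.97/501.09) = 4.00736.
t = (9.6586 − 5.5298) / 4.00736 = 1.0303.
df = n − 2 = 66.
One-sided p ≈ 0.1533, which is ≥ 0.02, so fail to reject H₀.
The data do not give significant evidence that the true slope on living area exceeds 5.5298 $1000s per unit.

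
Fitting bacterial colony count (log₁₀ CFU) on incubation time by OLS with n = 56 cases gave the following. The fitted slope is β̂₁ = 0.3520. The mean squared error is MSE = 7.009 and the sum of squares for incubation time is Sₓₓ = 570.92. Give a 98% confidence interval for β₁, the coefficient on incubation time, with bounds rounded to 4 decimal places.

(0.0864, 0.6176)

SE(β̂₁) = √(MSE/Sₓₓ) = √(7.009/570.92) = 0.1108.
df = n − 2 = 54.
t* = t_{0.01, 54} = 2.39741.
Margin = t* × SE = 2.39741 × 0.1108 = 0.265633.
CI: 0.3520 ± 0.265633 → (0.0864, 0.6176).
With 98% confidence, each one-unit increase in incubation time is associated with a change of between 0.0864 and 0.6176 log₁₀ CFU in bacterial colony count.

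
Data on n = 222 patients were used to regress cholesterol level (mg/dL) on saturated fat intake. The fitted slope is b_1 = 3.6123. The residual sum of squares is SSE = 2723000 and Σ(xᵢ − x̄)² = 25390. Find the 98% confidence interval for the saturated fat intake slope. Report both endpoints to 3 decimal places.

(1.976, 5.248)

MSE = SSE/(n − 2) = 2723000/220 = 12377.3.
SE(b_1) = √(MSE/Sₓₓ) = √(12377.3/25390) = 0.698202.
df = n − 2 = 220.
t* = t_{0.01, 220} = 2.343417.
Margin = t* × SE = 2.343417 × 0.698202 = 1.63618.
CI: 3.6123 ± 1.63618 → (1.976, 5.248).
With 98% confidence, each one-unit increase in saturated fat intake is associated with a change of between 1.976 and 5.248 mg/dL in cholesterol level.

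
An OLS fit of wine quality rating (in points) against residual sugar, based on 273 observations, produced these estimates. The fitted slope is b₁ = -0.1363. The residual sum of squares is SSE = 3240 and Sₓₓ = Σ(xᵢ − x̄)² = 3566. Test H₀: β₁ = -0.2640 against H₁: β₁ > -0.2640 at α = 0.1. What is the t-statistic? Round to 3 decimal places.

MSE = SSE/(n − 2) = 3240/271 = 11.9557.
SE(b₁) = √(MSE/Sₓₓ) = √(11.9557/3566) = 0.0579025.
t = (-0.1363 − (-0.2640)) / 0.0579025 = 2.205.
df = n − 2 = 271.
One-sided p ≈ 0.0141, which is < 0.1, so reject H₀.
There is evidence that the true slope on residual sugar exceeds -0.2640 points per unit.

t = 2.205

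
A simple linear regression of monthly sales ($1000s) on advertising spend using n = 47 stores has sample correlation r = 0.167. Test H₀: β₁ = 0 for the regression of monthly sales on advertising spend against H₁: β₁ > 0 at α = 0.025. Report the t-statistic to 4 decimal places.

t = 1.1362

t = r·√(n − 2)/√(1 − r²) = 0.167·√45/√0.972111 = 1.1362.
df = n − 2 = 45.
One-sided p ≈ 0.1309, which is ≥ 0.025, so fail to reject H₀.
The data do not give significant evidence of a linear association between advertising spend and monthly sales.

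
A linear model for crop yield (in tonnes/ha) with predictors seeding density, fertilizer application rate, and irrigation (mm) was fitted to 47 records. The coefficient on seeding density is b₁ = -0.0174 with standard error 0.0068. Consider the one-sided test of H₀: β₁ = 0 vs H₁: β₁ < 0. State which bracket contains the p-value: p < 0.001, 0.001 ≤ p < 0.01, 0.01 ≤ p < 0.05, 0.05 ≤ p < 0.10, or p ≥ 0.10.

0.001 ≤ p < 0.01

t = -0.0174 / 0.0068 = -2.559.
df = n − k − 1 = 47 − 3 − 1 = 43.
One-sided p = P(T_{43} < t) ≈ 0.0071.
So 0.001 ≤ p < 0.01.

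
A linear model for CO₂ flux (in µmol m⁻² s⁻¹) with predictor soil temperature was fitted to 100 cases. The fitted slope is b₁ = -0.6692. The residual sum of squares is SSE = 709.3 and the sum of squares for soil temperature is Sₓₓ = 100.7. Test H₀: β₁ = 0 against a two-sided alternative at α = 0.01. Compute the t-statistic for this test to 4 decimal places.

MSE = SSE/(n − 2) = 709.3/98 = 7.23776.
SE(b₁) = √(MSE/Sₓₓ) = √(7.23776/100.7) = 0.268094.
t = -0.6692 / 0.268094 = -2.4961.
df = n − 2 = 98.
Two-sided p ≈ 0.0142, which is ≥ 0.01, so fail to reject H₀.
The data do not give significant evidence of an association between soil temperature and CO₂ flux.

t = -2.4961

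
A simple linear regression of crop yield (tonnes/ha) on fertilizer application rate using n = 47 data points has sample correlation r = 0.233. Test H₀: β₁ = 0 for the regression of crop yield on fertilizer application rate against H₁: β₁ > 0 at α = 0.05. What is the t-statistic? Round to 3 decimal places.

t = 1.607

t = r·√(n − 2)/√(1 − r²) = 0.233·√45/√0.945711 = 1.607.
df = n − 2 = 45.
One-sided p ≈ 0.0575, which is ≥ 0.05, so fail to reject H₀.
The data do not give significant evidence of a linear association between fertilizer application rate and crop yield.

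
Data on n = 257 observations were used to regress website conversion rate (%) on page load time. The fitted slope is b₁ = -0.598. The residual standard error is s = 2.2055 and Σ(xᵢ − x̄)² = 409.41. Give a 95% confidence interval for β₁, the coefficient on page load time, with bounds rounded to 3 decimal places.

SE(b₁) = s/√Sₓₓ = 2.2055/√409.41 = 0.109.
df = n − 2 = 255.
t* = t_{0.025, 255} = 1.969311.
Margin = t* × SE = 1.969311 × 0.109 = 0.21466.
CI: -0.598 ± 0.21466 → (-0.813, -0.383).
With 95% confidence, each one-unit increase in page load time is associated with a change of between -0.813 and -0.383 % in website conversion rate.

(-0.813, -0.383)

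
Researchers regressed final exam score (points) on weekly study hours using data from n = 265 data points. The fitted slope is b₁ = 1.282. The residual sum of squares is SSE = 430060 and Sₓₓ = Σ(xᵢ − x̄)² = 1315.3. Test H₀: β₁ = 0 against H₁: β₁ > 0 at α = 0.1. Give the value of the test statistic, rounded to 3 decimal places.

MSE = SSE/(n − 2) = 430060/263 = 1635.21.
SE(b₁) = √(MSE/Sₓₓ) = √(1635.21/1315.3) = 1.115.
t = 1.282 / 1.115 = 1.150.
df = n − 2 = 263.
One-sided p ≈ 0.1256, which is ≥ 0.1, so fail to reject H₀.
The data do not give significant evidence that the true slope on weekly study hours is positive.

t = 1.150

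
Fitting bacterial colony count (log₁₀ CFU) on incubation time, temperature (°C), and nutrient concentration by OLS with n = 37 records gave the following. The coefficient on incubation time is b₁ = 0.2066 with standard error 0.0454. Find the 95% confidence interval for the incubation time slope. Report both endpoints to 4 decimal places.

(0.1142, 0.2990)

df = n − k − 1 = 37 − 3 − 1 = 33.
t* = t_{0.025, 33} = 2.034515.
Margin = t* × SE = 2.034515 × 0.0454 = 0.092367.
CI: 0.2066 ± 0.092367 → (0.1142, 0.2990).
With 95% confidence, each one-unit increase in incubation time is associated with a change of between 0.1142 and 0.2990 log₁₀ CFU in bacterial colony count, holding the other predictors fixed.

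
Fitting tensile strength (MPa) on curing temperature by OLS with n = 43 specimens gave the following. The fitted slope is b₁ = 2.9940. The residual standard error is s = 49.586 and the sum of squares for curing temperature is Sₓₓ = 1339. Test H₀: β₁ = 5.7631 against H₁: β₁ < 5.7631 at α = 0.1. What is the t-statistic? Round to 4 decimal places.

t = -2.0435

SE(b₁) = s/√Sₓₓ = 49.586/√1339 = 1.35509.
t = (2.9940 − 5.7631) / 1.35509 = -2.0435.
df = n − 2 = 41.
One-sided p ≈ 0.0237, which is < 0.1, so reject H₀.
There is evidence that the true slope on curing temperature is below 5.7631 MPa per unit.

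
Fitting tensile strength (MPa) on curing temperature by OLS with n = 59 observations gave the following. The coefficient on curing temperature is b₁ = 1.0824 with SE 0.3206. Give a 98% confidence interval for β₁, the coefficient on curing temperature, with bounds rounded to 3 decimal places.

df = n − 2 = 59 − 2 = 57.
t* = t_{0.01, 57} = 2.393568.
Margin = t* × SE = 2.393568 × 0.3206 = 0.76738.
CI: 1.0824 ± 0.76738 → (0.315, 1.850).
With 98% confidence, each one-unit increase in curing temperature is associated with a change of between 0.315 and 1.850 MPa in tensile strength.

(0.315, 1.850)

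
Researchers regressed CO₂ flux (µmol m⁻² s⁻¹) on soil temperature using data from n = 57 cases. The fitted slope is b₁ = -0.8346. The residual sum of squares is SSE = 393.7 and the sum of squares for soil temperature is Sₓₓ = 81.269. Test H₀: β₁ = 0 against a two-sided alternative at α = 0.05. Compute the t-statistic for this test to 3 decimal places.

MSE = SSE/(n − 2) = 393.7/55 = 7.15818.
SE(b₁) = √(MSE/Sₓₓ) = √(7.15818/81.269) = 0.296783.
t = -0.8346 / 0.296783 = -2.812.
df = n − 2 = 55.
Two-sided p ≈ 0.0068, which is < 0.05, so reject H₀.
There is evidence that soil temperature is associated with CO₂ flux.

t = -2.812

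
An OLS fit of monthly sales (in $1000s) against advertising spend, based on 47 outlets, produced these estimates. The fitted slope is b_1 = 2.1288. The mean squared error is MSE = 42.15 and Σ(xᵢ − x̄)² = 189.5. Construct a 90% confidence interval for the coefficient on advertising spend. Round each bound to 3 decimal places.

SE(b_1) = √(MSE/Sₓₓ) = √(42.15/189.5) = 0.471622.
df = n − 2 = 45.
t* = t_{0.05, 45} = 1.679427.
Margin = t* × SE = 1.679427 × 0.471622 = 0.79206.
CI: 2.1288 ± 0.79206 → (1.337, 2.921).
With 90% confidence, each one-unit increase in advertising spend is associated with a change of between 1.337 and 2.921 $1000s in monthly sales.

(1.337, 2.921)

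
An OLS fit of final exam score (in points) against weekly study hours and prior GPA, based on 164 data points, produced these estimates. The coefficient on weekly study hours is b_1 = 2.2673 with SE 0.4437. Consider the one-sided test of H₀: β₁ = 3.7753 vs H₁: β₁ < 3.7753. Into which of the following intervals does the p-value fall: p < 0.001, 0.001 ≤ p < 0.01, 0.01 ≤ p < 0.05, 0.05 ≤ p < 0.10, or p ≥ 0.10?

p < 0.001

t = (2.2673 − 3.7753) / 0.4437 = -3.399.
df = n − k − 1 = 164 − 2 − 1 = 161.
One-sided p = P(T_{161} < t) ≈ 0.0004.
So p < 0.001.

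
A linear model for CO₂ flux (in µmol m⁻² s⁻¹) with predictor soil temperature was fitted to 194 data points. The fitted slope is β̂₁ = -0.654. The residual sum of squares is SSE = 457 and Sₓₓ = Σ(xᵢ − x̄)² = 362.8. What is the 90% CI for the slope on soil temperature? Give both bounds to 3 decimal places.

(-0.788, -0.520)

MSE = SSE/(n − 2) = 457/192 = 2.38021.
SE(β̂₁) = √(MSE/Sₓₓ) = √(2.38021/362.8) = 0.0809979.
df = n − 2 = 192.
t* = t_{0.05, 192} = 1.652829.
Margin = t* × SE = 1.652829 × 0.0809979 = 0.13388.
CI: -0.654 ± 0.13388 → (-0.788, -0.520).
With 90% confidence, each one-unit increase in soil temperature is associated with a change of between -0.788 and -0.520 µmol m⁻² s⁻¹ in CO₂ flux.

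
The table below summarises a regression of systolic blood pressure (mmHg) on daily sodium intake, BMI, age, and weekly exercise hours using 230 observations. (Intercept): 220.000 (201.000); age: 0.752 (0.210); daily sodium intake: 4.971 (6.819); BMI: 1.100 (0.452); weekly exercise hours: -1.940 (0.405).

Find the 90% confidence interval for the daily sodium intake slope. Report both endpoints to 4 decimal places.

(-6.2916, 16.2336)

Read off: b = 4.971, SE = 6.819 for daily sodium intake.
df = n − k − 1 = 230 − 4 − 1 = 225.
t* = t_{0.05, 225} = 1.651654.
Margin = t* × SE = 1.651654 × 6.819 = 11.262629.
CI: 4.971 ± 11.262629 → (-6.2916, 16.2336).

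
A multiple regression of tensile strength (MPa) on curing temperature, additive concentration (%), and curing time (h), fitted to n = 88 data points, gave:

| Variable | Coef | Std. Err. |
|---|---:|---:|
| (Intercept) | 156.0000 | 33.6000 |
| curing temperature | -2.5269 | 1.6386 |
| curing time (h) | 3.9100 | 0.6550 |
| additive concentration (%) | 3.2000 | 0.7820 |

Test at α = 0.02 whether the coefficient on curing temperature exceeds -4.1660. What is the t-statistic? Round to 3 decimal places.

t = 1.000

Read off: b = -2.5269, SE = 1.6386 for curing temperature.
H₀: β₁ = -4.1660 vs H₁: β₁ > -4.1660.
t = (-2.5269 − (-4.1660)) / 1.6386 = 1.000.
df = n − k − 1 = 88 − 3 − 1 = 84.
One-sided p ≈ 0.1600, which is ≥ 0.02, so fail to reject H₀.
The data do not give significant evidence that the true slope on curing temperature exceeds -4.1660 MPa per unit, holding the other predictors fixed.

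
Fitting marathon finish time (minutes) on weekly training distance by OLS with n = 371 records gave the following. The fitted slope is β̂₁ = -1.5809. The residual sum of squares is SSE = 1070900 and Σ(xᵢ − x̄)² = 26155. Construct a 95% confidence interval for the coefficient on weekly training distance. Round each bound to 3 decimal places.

MSE = SSE/(n − 2) = 1070900/369 = 2902.17.
SE(β̂₁) = √(MSE/Sₓₓ) = √(2902.17/26155) = 0.333107.
df = n − 2 = 369.
t* = t_{0.025, 369} = 1.966414.
Margin = t* × SE = 1.966414 × 0.333107 = 0.65503.
CI: -1.5809 ± 0.65503 → (-2.236, -0.926).
With 95% confidence, each one-unit increase in weekly training distance is associated with a change of between -2.236 and -0.926 minutes in marathon finish time.

(-2.236, -0.926)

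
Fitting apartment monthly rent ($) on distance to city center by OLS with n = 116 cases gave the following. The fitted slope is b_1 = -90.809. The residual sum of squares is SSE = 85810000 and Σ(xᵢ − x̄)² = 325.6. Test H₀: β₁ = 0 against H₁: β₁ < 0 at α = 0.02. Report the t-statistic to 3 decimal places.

MSE = SSE/(n − 2) = 85810000/114 = 752719.
SE(b_1) = √(MSE/Sₓₓ) = √(752719/325.6) = 48.0811.
t = -90.809 / 48.0811 = -1.889.
df = n − 2 = 114.
One-sided p ≈ 0.0307, which is ≥ 0.02, so fail to reject H₀.
The data do not give significant evidence that the true slope on distance to city center is negative.

t = -1.889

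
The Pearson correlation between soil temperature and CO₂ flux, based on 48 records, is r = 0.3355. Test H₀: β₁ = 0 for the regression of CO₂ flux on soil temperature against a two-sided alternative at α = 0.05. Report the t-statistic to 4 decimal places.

t = r·√(n − 2)/√(1 − r²) = 0.3355·√46/√0.88744 = 2.4155.
df = n − 2 = 46.
Two-sided p ≈ 0.0197, which is < 0.05, so reject H₀.
There is evidence of a linear association between soil temperature and CO₂ flux.

t = 2.4155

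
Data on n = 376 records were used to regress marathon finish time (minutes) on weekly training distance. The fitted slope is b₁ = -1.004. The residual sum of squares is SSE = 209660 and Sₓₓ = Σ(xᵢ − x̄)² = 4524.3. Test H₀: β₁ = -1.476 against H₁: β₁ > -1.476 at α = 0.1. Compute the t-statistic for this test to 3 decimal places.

t = 1.341

MSE = SSE/(n − 2) = 209660/374 = 560.588.
SE(b₁) = √(MSE/Sₓₓ) = √(560.588/4524.3) = 0.352003.
t = (-1.004 − (-1.476)) / 0.352003 = 1.341.
df = n − 2 = 374.
One-sided p ≈ 0.0904, which is < 0.1, so reject H₀.
There is evidence that the true slope on weekly training distance exceeds -1.476 minutes per unit.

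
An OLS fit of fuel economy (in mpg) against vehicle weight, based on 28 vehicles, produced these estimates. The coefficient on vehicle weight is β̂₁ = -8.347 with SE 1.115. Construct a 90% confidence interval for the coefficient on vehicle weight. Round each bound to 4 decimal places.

df = n − 2 = 28 − 2 = 26.
t* = t_{0.05, 26} = 1.705618.
Margin = t* × SE = 1.705618 × 1.115 = 1.901764.
CI: -8.347 ± 1.901764 → (-10.2488, -6.4452).
With 90% confidence, each one-unit increase in vehicle weight is associated with a change of between -10.2488 and -6.4452 mpg in fuel economy.

(-10.2488, -6.4452)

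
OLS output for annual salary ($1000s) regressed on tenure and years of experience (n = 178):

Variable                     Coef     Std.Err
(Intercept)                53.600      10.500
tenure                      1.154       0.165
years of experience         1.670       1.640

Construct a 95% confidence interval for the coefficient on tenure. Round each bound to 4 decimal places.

(0.8284, 1.4796)

Read off: b = 1.154, SE = 0.165 for tenure.
df = n − k − 1 = 178 − 2 − 1 = 175.
t* = t_{0.025, 175} = 1.973612.
Margin = t* × SE = 1.973612 × 0.165 = 0.325646.
CI: 1.154 ± 0.325646 → (0.8284, 1.4796).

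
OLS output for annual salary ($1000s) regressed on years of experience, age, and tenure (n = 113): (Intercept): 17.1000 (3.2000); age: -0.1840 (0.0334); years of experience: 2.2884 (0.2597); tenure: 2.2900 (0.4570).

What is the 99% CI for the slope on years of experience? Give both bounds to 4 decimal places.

(1.6075, 2.9693)

Read off: b = 2.2884, SE = 0.2597 for years of experience.
df = n − k − 1 = 113 − 3 − 1 = 109.
t* = t_{0.005, 109} = 2.621688.
Margin = t* × SE = 2.621688 × 0.2597 = 0.680852.
CI: 2.2884 ± 0.680852 → (1.6075, 2.9693).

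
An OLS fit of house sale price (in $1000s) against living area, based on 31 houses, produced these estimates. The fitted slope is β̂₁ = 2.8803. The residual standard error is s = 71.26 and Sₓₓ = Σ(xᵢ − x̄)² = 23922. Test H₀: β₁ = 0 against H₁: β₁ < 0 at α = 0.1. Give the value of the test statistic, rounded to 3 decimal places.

SE(β̂₁) = s/√Sₓₓ = 71.26/√23922 = 0.460731.
t = 2.8803 / 0.460731 = 6.252.
df = n − 2 = 29.
One-sided p ≈ 1.0000, which is ≥ 0.1, so fail to reject H₀.
The data do not give significant evidence that the true slope on living area is negative.

t = 6.252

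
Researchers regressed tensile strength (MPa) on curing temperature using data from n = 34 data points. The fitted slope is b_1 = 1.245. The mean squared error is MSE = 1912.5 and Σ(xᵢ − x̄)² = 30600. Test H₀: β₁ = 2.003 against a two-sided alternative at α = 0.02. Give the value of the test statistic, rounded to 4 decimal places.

t = -3.0320

SE(b_1) = √(MSE/Sₓₓ) = √(1912.5/30600) = 0.25.
t = (1.245 − 2.003) / 0.25 = -3.0320.
df = n − 2 = 32.
Two-sided p ≈ 0.0048, which is < 0.02, so reject H₀.
There is evidence that the true slope on curing temperature differs from 2.003 MPa per unit.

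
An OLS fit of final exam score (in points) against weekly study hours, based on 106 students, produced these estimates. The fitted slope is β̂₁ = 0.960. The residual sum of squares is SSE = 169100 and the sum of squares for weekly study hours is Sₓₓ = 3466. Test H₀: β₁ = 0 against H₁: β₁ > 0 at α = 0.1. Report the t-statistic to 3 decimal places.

MSE = SSE/(n − 2) = 169100/104 = 1625.96.
SE(β̂₁) = √(MSE/Sₓₓ) = √(1625.96/3466) = 0.684922.
t = 0.960 / 0.684922 = 1.402.
df = n − 2 = 104.
One-sided p ≈ 0.0820, which is < 0.1, so reject H₀.
There is evidence that the true slope on weekly study hours is positive.

t = 1.402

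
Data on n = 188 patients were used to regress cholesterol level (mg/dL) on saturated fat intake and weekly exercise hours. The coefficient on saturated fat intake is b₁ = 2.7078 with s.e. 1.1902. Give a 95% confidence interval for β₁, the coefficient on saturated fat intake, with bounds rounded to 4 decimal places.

df = n − k − 1 = 188 − 2 − 1 = 185.
t* = t_{0.025, 185} = 1.97287.
Margin = t* × SE = 1.97287 × 1.1902 = 2.348110.
CI: 2.7078 ± 2.348110 → (0.3597, 5.0559).
With 95% confidence, each one-unit increase in saturated fat intake is associated with a change of between 0.3597 and 5.0559 mg/dL in cholesterol level, holding the other predictors fixed.

(0.3597, 5.0559)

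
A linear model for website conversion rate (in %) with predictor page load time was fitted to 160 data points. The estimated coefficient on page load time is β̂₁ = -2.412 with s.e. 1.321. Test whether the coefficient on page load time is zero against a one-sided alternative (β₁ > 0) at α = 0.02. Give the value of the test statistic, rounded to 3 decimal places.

t = -1.826

H₀: β₁ = 0 vs H₁: β₁ > 0.
t = (β̂₁ − β₁⁰)/SE = -2.412 / 1.321 = -1.826.
df = n − 2 = 160 − 2 = 158.
One-sided p ≈ 0.9651, which is ≥ 0.02, so fail to reject H₀.
The data do not give significant evidence that the true slope on page load time is positive.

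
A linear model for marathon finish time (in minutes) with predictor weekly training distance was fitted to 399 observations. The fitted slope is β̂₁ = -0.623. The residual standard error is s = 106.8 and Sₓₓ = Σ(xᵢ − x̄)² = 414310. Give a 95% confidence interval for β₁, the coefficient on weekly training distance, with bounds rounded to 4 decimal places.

(-0.9492, -0.2968)

SE(β̂₁) = s/√Sₓₓ = 106.8/√414310 = 0.165924.
df = n − 2 = 397.
t* = t_{0.025, 397} = 1.965957.
Margin = t* × SE = 1.965957 × 0.165924 = 0.326199.
CI: -0.623 ± 0.326199 → (-0.9492, -0.2968).
With 95% confidence, each one-unit increase in weekly training distance is associated with a change of between -0.9492 and -0.2968 minutes in marathon finish time.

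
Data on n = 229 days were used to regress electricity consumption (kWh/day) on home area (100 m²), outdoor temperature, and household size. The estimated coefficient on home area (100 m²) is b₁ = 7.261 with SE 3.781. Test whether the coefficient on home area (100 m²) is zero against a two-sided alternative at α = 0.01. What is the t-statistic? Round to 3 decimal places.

t = 1.920

H₀: β₁ = 0 vs H₁: β₁ ≠ 0.
t = (b₁ − β₁⁰)/SE = 7.261 / 3.781 = 1.920.
df = n − k − 1 = 229 − 3 − 1 = 225.
Two-sided p ≈ 0.0561, which is ≥ 0.01, so fail to reject H₀.
The data do not give significant evidence of an association between home area (100 m²) and electricity consumption, after adjusting for the other predictors.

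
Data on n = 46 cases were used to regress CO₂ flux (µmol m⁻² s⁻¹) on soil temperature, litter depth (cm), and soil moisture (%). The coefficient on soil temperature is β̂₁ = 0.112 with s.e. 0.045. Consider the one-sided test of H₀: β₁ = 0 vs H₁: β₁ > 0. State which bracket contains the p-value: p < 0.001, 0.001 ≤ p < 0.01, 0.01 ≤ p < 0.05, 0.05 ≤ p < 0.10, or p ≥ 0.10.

0.001 ≤ p < 0.01

t = 0.112 / 0.045 = 2.489.
df = n − k − 1 = 46 − 3 − 1 = 42.
One-sided p = P(T_{42} > t) ≈ 0.0084.
So 0.001 ≤ p < 0.01.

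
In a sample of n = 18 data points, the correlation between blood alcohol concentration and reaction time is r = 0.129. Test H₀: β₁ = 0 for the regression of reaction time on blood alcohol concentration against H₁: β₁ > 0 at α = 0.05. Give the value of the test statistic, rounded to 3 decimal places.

t = r·√(n − 2)/√(1 − r²) = 0.129·√16/√0.983359 = 0.520.
df = n − 2 = 16.
One-sided p ≈ 0.3050, which is ≥ 0.05, so fail to reject H₀.
The data do not give significant evidence of a linear association between blood alcohol concentration and reaction time.

t = 0.520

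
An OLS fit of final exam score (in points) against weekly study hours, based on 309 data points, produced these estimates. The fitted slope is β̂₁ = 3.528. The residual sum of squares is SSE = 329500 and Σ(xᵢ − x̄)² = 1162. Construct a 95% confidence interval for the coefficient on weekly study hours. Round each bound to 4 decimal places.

MSE = SSE/(n − 2) = 329500/307 = 1073.29.
SE(β̂₁) = √(MSE/Sₓₓ) = √(1073.29/1162) = 0.961071.
df = n − 2 = 307.
t* = t_{0.025, 307} = 1.967721.
Margin = t* × SE = 1.967721 × 0.961071 = 1.891120.
CI: 3.528 ± 1.891120 → (1.6369, 5.4191).
With 95% confidence, each one-unit increase in weekly study hours is associated with a change of between 1.6369 and 5.4191 points in final exam score.

(1.6369, 5.4191)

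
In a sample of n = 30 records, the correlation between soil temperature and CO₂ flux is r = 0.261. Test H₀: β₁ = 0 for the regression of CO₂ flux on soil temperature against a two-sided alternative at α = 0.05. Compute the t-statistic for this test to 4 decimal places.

t = 1.4307

t = r·√(n − 2)/√(1 − r²) = 0.261·√28/√0.931879 = 1.4307.
df = n − 2 = 28.
Two-sided p ≈ 0.1636, which is ≥ 0.05, so fail to reject H₀.
The data do not give significant evidence of a linear association between soil temperature and CO₂ flux.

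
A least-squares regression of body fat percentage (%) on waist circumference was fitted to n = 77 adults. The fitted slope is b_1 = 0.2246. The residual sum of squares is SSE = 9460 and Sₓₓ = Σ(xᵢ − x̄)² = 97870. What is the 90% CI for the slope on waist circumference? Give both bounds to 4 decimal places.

MSE = SSE/(n − 2) = 9460/75 = 126.133.
SE(b_1) = √(MSE/Sₓₓ) = √(126.133/97870) = 0.0358996.
df = n − 2 = 75.
t* = t_{0.05, 75} = 1.665425.
Margin = t* × SE = 1.665425 × 0.0358996 = 0.059788.
CI: 0.2246 ± 0.059788 → (0.1648, 0.2844).
With 90% confidence, each one-unit increase in waist circumference is associated with a change of between 0.1648 and 0.2844 % in body fat percentage.

(0.1648, 0.2844)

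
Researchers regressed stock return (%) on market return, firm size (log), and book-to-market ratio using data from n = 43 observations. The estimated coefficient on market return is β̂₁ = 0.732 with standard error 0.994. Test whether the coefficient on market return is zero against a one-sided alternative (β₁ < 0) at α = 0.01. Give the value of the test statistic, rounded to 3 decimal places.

t = 0.736

H₀: β₁ = 0 vs H₁: β₁ < 0.
t = (β̂₁ − β₁⁰)/SE = 0.732 / 0.994 = 0.736.
df = n − k − 1 = 43 − 3 − 1 = 39.
One-sided p ≈ 0.7671, which is ≥ 0.01, so fail to reject H₀.
The data do not give significant evidence that the true slope on market return is negative, holding the other predictors fixed.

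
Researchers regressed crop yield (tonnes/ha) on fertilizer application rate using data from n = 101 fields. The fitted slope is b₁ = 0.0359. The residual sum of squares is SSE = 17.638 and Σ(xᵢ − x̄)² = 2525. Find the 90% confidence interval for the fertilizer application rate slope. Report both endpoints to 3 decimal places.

(0.022, 0.050)

MSE = SSE/(n − 2) = 17.638/99 = 0.178162.
SE(b₁) = √(MSE/Sₓₓ) = √(0.178162/2525) = 0.00839994.
df = n − 2 = 99.
t* = t_{0.05, 99} = 1.660391.
Margin = t* × SE = 1.660391 × 0.00839994 = 0.01395.
CI: 0.0359 ± 0.01395 → (0.022, 0.050).
With 90% confidence, each one-unit increase in fertilizer application rate is associated with a change of between 0.022 and 0.050 tonnes/ha in crop yield.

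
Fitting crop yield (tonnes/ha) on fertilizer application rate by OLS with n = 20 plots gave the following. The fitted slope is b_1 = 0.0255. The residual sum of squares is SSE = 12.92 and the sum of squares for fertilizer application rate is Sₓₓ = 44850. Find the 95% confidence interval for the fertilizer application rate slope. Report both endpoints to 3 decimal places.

MSE = SSE/(n − 2) = 12.92/18 = 0.717778.
SE(b_1) = √(MSE/Sₓₓ) = √(0.717778/44850) = 0.0040005.
df = n − 2 = 18.
t* = t_{0.025, 18} = 2.100922.
Margin = t* × SE = 2.100922 × 0.0040005 = 0.00840.
CI: 0.0255 ± 0.00840 → (0.017, 0.034).
With 95% confidence, each one-unit increase in fertilizer application rate is associated with a change of between 0.017 and 0.034 tonnes/ha in crop yield.

(0.017, 0.034)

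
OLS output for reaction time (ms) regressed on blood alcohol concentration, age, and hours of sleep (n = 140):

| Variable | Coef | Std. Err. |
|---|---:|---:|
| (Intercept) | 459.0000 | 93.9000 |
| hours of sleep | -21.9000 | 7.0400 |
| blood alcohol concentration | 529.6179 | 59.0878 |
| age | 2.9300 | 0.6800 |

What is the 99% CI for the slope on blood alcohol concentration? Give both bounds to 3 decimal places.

Read off: b = 529.6179, SE = 59.0878 for blood alcohol concentration.
df = n − k − 1 = 140 − 3 − 1 = 136.
t* = t_{0.005, 136} = 2.612463.
Margin = t* × SE = 2.612463 × 59.0878 = 154.36469.
CI: 529.6179 ± 154.36469 → (375.253, 683.983).

(375.253, 683.983)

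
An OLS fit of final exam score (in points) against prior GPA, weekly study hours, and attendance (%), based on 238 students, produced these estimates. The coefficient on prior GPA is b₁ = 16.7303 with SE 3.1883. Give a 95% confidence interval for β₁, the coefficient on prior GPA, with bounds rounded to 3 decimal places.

(10.449, 23.012)

df = n − k − 1 = 238 − 3 − 1 = 234.
t* = t_{0.025, 234} = 1.970154.
Margin = t* × SE = 1.970154 × 3.1883 = 6.28144.
CI: 16.7303 ± 6.28144 → (10.449, 23.012).
With 95% confidence, each one-unit increase in prior GPA is associated with a change of between 10.449 and 23.012 points in final exam score, holding the other predictors fixed.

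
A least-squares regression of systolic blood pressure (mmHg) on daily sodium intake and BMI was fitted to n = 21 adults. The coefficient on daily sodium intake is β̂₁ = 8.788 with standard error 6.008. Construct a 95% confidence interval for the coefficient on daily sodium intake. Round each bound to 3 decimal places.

(-3.834, 21.410)

df = n − k − 1 = 21 − 2 − 1 = 18.
t* = t_{0.025, 18} = 2.100922.
Margin = t* × SE = 2.100922 × 6.008 = 12.62234.
CI: 8.788 ± 12.62234 → (-3.834, 21.410).
With 95% confidence, each one-unit increase in daily sodium intake is associated with a change of between -3.834 and 21.410 mmHg in systolic blood pressure, holding the other predictors fixed.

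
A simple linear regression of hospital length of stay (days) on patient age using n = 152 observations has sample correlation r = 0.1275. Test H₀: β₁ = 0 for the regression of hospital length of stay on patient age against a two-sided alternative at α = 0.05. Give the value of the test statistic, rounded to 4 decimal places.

t = 1.5744

t = r·√(n − 2)/√(1 − r²) = 0.1275·√150/√0.983744 = 1.5744.
df = n − 2 = 150.
Two-sided p ≈ 0.1175, which is ≥ 0.05, so fail to reject H₀.
The data do not give significant evidence of a linear association between patient age and hospital length of stay.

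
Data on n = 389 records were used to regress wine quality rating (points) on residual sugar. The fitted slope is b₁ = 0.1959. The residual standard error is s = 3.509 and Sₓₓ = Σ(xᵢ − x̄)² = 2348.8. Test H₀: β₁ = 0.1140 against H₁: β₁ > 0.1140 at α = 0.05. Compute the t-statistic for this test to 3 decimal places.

t = 1.131

SE(b₁) = s/√Sₓₓ = 3.509/√2348.8 = 0.0724036.
t = (0.1959 − 0.1140) / 0.0724036 = 1.131.
df = n − 2 = 387.
One-sided p ≈ 0.1293, which is ≥ 0.05, so fail to reject H₀.
The data do not give significant evidence that the true slope on residual sugar exceeds 0.1140 points per unit.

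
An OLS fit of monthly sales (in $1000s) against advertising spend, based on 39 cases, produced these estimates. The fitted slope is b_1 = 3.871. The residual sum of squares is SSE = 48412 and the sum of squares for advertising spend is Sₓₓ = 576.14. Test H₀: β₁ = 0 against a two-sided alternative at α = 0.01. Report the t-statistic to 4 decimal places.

MSE = SSE/(n − 2) = 48412/37 = 1308.43.
SE(b_1) = √(MSE/Sₓₓ) = √(1308.43/576.14) = 1.50699.
t = 3.871 / 1.50699 = 2.5687.
df = n − 2 = 37.
Two-sided p ≈ 0.0144, which is ≥ 0.01, so fail to reject H₀.
The data do not give significant evidence of an association between advertising spend and monthly sales.

t = 2.5687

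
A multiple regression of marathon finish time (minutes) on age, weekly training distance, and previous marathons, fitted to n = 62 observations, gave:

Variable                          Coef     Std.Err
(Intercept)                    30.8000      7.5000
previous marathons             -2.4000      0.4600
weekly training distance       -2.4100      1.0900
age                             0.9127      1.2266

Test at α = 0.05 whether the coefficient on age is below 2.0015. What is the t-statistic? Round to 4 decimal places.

t = -0.8877

Read off: b = 0.9127, SE = 1.2266 for age.
H₀: β₁ = 2.0015 vs H₁: β₁ < 2.0015.
t = (0.9127 − 2.0015) / 1.2266 = -0.8877.
df = n − k − 1 = 62 − 3 − 1 = 58.
One-sided p ≈ 0.1892, which is ≥ 0.05, so fail to reject H₀.
The data do not give significant evidence that the true slope on age is below 2.0015 minutes per unit, holding the other predictors fixed.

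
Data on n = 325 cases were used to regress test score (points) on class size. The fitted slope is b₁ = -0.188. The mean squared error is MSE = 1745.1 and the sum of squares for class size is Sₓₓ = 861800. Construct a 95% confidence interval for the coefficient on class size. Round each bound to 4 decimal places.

SE(b₁) = √(MSE/Sₓₓ) = √(1745.1/861800) = 0.0449994.
df = n − 2 = 323.
t* = t_{0.025, 323} = 1.967336.
Margin = t* × SE = 1.967336 × 0.0449994 = 0.088529.
CI: -0.188 ± 0.088529 → (-0.2765, -0.0995).
With 95% confidence, each one-unit increase in class size is associated with a change of between -0.2765 and -0.0995 points in test score.

(-0.2765, -0.0995)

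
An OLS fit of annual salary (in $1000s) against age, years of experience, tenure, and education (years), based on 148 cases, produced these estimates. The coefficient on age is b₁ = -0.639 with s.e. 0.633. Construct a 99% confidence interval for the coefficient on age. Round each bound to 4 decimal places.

(-2.2915, 1.0135)

df = n − k − 1 = 148 − 4 − 1 = 143.
t* = t_{0.005, 143} = 2.610647.
Margin = t* × SE = 2.610647 × 0.633 = 1.652540.
CI: -0.639 ± 1.652540 → (-2.2915, 1.0135).
With 99% confidence, each one-unit increase in age is associated with a change of between -2.2915 and 1.0135 $1000s in annual salary, holding the other predictors fixed.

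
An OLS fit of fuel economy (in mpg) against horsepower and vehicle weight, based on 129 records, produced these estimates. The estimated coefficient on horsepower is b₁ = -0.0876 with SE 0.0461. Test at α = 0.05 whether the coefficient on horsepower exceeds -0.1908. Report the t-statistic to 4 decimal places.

H₀: β₁ = -0.1908 vs H₁: β₁ > -0.1908.
t = (b₁ − β₁⁰)/SE = (-0.0876 − (-0.1908)) / 0.0461 = 2.2386.
df = n − k − 1 = 129 − 2 − 1 = 126.
One-sided p ≈ 0.0135, which is < 0.05, so reject H₀.
There is evidence that the true slope on horsepower exceeds -0.1908 mpg per unit, holding the other predictors fixed.

t = 2.2386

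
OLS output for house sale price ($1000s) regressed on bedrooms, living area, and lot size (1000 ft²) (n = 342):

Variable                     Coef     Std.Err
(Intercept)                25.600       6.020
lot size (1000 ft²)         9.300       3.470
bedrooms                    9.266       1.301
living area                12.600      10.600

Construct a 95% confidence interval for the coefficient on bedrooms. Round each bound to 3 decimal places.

Read off: b = 9.266, SE = 1.301 for bedrooms.
df = n − k − 1 = 342 − 3 − 1 = 338.
t* = t_{0.025, 338} = 1.967007.
Margin = t* × SE = 1.967007 × 1.301 = 2.55908.
CI: 9.266 ± 2.55908 → (6.707, 11.825).

(6.707, 11.825)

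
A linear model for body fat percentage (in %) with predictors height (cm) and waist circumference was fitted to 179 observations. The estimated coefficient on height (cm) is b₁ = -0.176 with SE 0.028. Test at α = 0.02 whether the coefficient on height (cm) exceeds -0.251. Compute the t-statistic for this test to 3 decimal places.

t = 2.679

H₀: β₁ = -0.251 vs H₁: β₁ > -0.251.
t = (b₁ − β₁⁰)/SE = (-0.176 − (-0.251)) / 0.028 = 2.679.
df = n − k − 1 = 179 − 2 − 1 = 176.
One-sided p ≈ 0.0040, which is < 0.02, so reject H₀.
There is evidence that the true slope on height (cm) exceeds -0.251 % per unit, holding the other predictors fixed.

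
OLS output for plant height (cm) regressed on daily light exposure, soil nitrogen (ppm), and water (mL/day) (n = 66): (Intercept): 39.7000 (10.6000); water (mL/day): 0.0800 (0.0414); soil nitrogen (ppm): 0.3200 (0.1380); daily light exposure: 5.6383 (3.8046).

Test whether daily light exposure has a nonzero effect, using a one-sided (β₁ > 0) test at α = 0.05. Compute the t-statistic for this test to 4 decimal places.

t = 1.4820

Read off: b = 5.6383, SE = 3.8046 for daily light exposure.
H₀: β₁ = 0 vs H₁: β₁ > 0.
t = 5.6383 / 3.8046 = 1.4820.
df = n − k − 1 = 66 − 3 − 1 = 62.
One-sided p ≈ 0.0717, which is ≥ 0.05, so fail to reject H₀.
The data do not give significant evidence that the true slope on daily light exposure is positive, holding the other predictors fixed.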